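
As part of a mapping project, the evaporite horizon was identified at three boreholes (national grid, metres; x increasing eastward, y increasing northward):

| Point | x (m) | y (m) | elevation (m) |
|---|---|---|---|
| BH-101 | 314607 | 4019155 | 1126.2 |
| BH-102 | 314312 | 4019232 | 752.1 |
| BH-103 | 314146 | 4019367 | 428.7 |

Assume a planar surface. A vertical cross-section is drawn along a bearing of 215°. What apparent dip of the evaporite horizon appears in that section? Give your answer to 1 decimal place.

25.0°

Let the plane be z = a·x + b·y + c.
BH-102−BH-101: −295a + 77b = −374.1;  BH-103−BH-101: −461a + 212b = −697.5.
Solving gives a = 0.94670, b = −1.23146.
Unit vector along 215° is (sin 215°, cos 215°) = (-0.5736, -0.8192).
Slope in that direction = a·(-0.5736) + b·(-0.8192) = 0.46575.
Apparent dip = arctan|0.46575| = 25.0° (true dip is 57.2°, so apparent ≤ true as expected).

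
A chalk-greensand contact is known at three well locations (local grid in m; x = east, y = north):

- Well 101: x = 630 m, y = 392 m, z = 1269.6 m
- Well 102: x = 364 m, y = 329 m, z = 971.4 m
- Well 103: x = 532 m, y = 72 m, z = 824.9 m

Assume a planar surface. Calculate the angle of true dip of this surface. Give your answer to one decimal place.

Let the plane be z = a·x + b·y + c.
Well 102−Well 101: −266a − 63b = −298.2;  Well 103−Well 101: −98a − 320b = −444.7.
Solving gives a = 0.85385, b = 1.12820.
Gradient magnitude |∇z| = √(a² + b²) = √(0.72906 + 1.27283) = 1.41488.
True dip = arctan(1.41488) = 54.7°, dipping toward SW (azimuth ≈ 217°).

54.7°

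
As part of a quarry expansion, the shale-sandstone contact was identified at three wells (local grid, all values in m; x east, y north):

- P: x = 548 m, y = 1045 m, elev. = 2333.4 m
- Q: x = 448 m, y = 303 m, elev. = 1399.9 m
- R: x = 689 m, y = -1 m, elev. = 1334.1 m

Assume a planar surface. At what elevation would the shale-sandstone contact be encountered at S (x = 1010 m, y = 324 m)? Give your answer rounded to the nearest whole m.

Two edge vectors: P→Q = (-100, -742, -933.5), P→R = (141, -1046, -999.3).
Normal n = (P→Q) × (P→R) = (-234960.4, -231553.5, 209222).
So ∂z/∂x = −n_x/n_z = 1.12302 and ∂z/∂y = −n_y/n_z = 1.10674.
Intercept c from P: 2333.4 − 615.41 − 1156.54 = 561.45.
At (1010, 324): z = 1134.2 + 358.6 + 561.45 = 2054.3 m.

2054 m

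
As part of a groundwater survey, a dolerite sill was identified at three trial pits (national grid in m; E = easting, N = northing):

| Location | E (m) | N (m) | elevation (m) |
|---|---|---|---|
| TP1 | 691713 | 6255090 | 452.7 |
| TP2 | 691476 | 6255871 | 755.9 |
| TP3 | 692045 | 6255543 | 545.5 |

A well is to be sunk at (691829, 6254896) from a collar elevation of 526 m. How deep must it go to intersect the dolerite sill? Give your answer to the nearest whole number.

Two edge vectors: TP1→TP2 = (-237, 781, 303.2), TP1→TP3 = (332, 453, 92.8).
Normal n = (TP1→TP2) × (TP1→TP3) = (-64872.8, 122656, -366653).
So ∂z/∂E = −n_x/n_z = −0.17693241 and ∂z/∂N = −n_y/n_z = 0.33452883.
Intercept c from TP1: 452.7 + 122386.45 − 2092507.95 = −1969668.80.
At (691829, 6254896): z_contact = −122407.0 + 2092443.1 − 1969668.80 = 367.3 m.
Depth below ground = 526 − 367.3 = 159 m.

159 m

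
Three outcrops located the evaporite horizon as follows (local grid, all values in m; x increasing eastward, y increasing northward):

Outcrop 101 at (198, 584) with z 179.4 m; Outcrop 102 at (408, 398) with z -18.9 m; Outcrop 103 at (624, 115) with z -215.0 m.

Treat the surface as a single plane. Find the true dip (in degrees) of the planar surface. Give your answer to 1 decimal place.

Let the plane be z = a·x + b·y + c.
Outcrop 102−Outcrop 101: 210a − 186b = −198.3;  Outcrop 103−Outcrop 101: 426a − 469b = −394.4.
Solving gives a = −1.02027, b = −0.08579.
Gradient magnitude |∇z| = √(a² + b²) = √(1.04095 + 0.00736) = 1.02387.
True dip = arctan(1.02387) = 45.7°, dipping toward E (azimuth ≈ 085°).

45.7°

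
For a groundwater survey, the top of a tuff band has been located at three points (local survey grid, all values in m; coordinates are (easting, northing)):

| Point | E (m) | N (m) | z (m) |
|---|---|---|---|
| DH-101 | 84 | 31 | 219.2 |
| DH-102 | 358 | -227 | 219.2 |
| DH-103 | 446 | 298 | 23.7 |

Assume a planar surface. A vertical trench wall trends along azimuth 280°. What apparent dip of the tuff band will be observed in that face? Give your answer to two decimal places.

Let the plane be z = a·E + b·N + c.
DH-102−DH-101: 274a − 258b = 0;  DH-103−DH-101: 362a + 267b = −195.5.
Solving gives a = −0.30284, b = −0.32162.
Unit vector along 280° is (sin 280°, cos 280°) = (-0.9848, 0.1736).
Slope in that direction = a·(-0.9848) + b·(0.1736) = 0.24239.
Apparent dip = arctan|0.24239| = 13.63° (true dip is 23.8°, so apparent ≤ true as expected).

13.63°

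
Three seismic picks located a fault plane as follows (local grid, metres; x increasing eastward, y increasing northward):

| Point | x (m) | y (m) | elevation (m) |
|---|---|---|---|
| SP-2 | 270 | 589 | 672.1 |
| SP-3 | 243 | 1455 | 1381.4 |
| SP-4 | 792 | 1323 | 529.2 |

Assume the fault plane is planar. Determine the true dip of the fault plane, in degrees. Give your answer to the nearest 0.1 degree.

Two edge vectors: SP-2→SP-3 = (-27, 866, 709.3), SP-2→SP-4 = (522, 734, -142.9).
Normal n = (SP-2→SP-3) × (SP-2→SP-4) = (-644377.6, 366396.3, -471870).
So ∂z/∂x = −n_x/n_z = −1.36558 and ∂z/∂y = −n_y/n_z = 0.77648.
Gradient magnitude |∇z| = √(a² + b²) = √(1.86482 + 0.60292) = 1.57090.
True dip = arctan(1.57090) = 57.5°, dipping toward ESE (azimuth ≈ 120°).

57.5°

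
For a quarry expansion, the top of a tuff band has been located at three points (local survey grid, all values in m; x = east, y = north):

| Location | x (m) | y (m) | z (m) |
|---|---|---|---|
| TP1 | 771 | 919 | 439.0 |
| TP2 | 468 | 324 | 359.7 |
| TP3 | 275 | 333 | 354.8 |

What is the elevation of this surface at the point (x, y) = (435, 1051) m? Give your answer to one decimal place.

444.1 m

Two edge vectors: TP1→TP2 = (-303, -595, -79.3), TP1→TP3 = (-496, -586, -84.2).
Normal n = (TP1→TP2) × (TP1→TP3) = (3629.2, 13820.2, -117562).
So ∂z/∂x = −n_x/n_z = 0.030871 and ∂z/∂y = −n_y/n_z = 0.117557.
Intercept c from TP1: 439 − 23.80 − 108.03 = 307.16.
At (435, 1051): z = 13.4 + 123.6 + 307.16 = 444.1 m.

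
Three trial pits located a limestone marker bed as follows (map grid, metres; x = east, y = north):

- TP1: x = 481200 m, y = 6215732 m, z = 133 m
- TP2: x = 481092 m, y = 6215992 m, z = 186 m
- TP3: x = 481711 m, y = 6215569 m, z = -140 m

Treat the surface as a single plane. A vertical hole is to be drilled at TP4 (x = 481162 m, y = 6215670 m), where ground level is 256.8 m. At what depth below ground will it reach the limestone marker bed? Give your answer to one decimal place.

102.0 m

Let the plane be z = a·x + b·y + c.
TP2−TP1: −108a + 260b = 53;  TP3−TP1: 511a − 163b = −273.
Solving gives a = −0.540891580, b = −0.020831887.
Then c = 133 − a·481200 − b·6215732 = 389895.46.
At (481162, 6215670): z_contact = −260256.47 − 129484.14 + 389895.46 = 154.85 m.
Depth below ground = 256.8 − 154.85 = 102.0 m.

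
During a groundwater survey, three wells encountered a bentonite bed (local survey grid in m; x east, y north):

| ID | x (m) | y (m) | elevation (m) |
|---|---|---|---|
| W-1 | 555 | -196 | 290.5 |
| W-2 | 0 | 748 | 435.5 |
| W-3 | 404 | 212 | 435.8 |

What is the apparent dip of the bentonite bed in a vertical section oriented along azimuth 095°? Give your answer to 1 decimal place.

Let the plane be z = a·x + b·y + c.
W-2−W-1: −555a + 944b = 145;  W-3−W-1: −151a + 408b = 145.3.
Solving gives a = 0.92976, b = 0.70023.
Unit vector along 095° is (sin 95°, cos 95°) = (0.9962, -0.0872).
Slope in that direction = a·(0.9962) + b·(-0.0872) = 0.86519.
Apparent dip = arctan|0.86519| = 40.9° (true dip is 49.3°, so apparent ≤ true as expected).

40.9°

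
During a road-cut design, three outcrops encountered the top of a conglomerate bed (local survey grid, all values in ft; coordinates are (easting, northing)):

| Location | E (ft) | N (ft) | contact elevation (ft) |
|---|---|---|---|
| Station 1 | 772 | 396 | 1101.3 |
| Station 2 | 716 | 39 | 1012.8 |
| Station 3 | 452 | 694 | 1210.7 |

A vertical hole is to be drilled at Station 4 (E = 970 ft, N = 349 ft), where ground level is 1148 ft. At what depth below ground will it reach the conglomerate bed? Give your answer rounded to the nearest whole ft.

78 ft

Two edge vectors: Station 1→Station 2 = (-56, -357, -88.5), Station 1→Station 3 = (-320, 298, 109.4).
Normal n = (Station 1→Station 2) × (Station 1→Station 3) = (-12682.8, 34446.4, -130928).
So ∂z/∂E = −n_x/n_z = −0.09687 and ∂z/∂N = −n_y/n_z = 0.26309.
Intercept c from Station 1: 1101.3 + 74.78 − 104.19 = 1071.90.
At (970, 349): z_contact = −94.0 + 91.8 + 1071.90 = 1069.8 ft.
Depth below ground = 1148 − 1069.8 = 78 ft.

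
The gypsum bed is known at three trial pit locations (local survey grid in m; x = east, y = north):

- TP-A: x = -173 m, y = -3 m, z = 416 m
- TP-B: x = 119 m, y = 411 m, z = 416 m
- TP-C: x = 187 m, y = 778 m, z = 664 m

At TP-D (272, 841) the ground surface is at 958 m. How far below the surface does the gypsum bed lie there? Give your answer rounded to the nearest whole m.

Let the plane be z = a·x + b·y + c.
TP-B−TP-A: 292a + 414b = 0;  TP-C−TP-A: 360a + 781b = 248.
Solving gives a = −1.29945, b = 0.91652.
Then c = 416 − a·-173 − b·-3 = 193.95.
At (272, 841): z_contact = −353.4 + 770.8 + 193.95 = 611.3 m.
Depth below ground = 958 − 611.3 = 347 m.

347 m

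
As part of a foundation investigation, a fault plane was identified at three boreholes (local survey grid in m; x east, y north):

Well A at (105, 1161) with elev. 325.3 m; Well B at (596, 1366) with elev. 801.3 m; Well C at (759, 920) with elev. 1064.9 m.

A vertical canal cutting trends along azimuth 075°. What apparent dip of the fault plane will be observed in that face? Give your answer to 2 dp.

44.01°

Let the plane be z = a·x + b·y + c.
Well B−Well A: 491a + 205b = 476;  Well C−Well A: 654a − 241b = 739.6.
Solving gives a = 1.05520, b = −0.20539.
Unit vector along 075° is (sin 75°, cos 75°) = (0.9659, 0.2588).
Slope in that direction = a·(0.9659) + b·(0.2588) = 0.96609.
Apparent dip = arctan|0.96609| = 44.01° (true dip is 47.1°, so apparent ≤ true as expected).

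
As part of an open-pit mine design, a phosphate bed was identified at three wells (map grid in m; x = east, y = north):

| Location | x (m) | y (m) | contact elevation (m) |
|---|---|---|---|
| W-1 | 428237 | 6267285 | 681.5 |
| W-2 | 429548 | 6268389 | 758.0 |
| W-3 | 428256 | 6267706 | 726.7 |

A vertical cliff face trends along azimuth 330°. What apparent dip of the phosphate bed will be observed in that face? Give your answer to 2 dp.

Let the plane be z = a·x + b·y + c.
W-2−W-1: 1311a + 1104b = 76.5;  W-3−W-1: 19a + 421b = 45.2.
Solving gives a = −0.03333, b = 0.10887.
Unit vector along 330° is (sin 330°, cos 330°) = (-0.5000, 0.8660).
Slope in that direction = a·(-0.5000) + b·(0.8660) = 0.11094.
Apparent dip = arctan|0.11094| = 6.33° (true dip is 6.5°, so apparent ≤ true as expected).

6.33°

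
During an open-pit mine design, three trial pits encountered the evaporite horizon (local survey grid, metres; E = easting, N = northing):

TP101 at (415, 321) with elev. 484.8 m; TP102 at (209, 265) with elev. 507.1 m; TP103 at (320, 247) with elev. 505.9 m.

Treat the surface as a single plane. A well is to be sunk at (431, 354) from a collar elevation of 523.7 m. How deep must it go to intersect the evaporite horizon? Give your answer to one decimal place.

47.1 m

Let the plane be z = a·E + b·N + c.
TP102−TP101: −206a − 56b = 22.3;  TP103−TP101: −95a − 74b = 21.1.
Solving gives a = −0.04722, b = −0.22452.
Then c = 484.8 − a·415 − b·321 = 576.47.
At (431, 354): z_contact = −20.35 − 79.48 + 576.47 = 476.64 m.
Depth below ground = 523.7 − 476.64 = 47.1 m.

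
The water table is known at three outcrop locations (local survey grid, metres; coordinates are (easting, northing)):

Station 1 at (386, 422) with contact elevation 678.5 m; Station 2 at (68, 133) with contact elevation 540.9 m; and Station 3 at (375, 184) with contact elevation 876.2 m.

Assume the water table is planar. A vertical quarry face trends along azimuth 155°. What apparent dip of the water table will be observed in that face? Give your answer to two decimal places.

53.03°

Two edge vectors: Station 1→Station 2 = (-318, -289, -137.6), Station 1→Station 3 = (-11, -238, 197.7).
Normal n = (Station 1→Station 2) × (Station 1→Station 3) = (-89884.1, 64382.2, 72505).
So ∂z/∂E = −n_x/n_z = 1.23970 and ∂z/∂N = −n_y/n_z = −0.88797.
Unit vector along 155° is (sin 155°, cos 155°) = (0.4226, -0.9063).
Slope in that direction = a·(0.4226) + b·(-0.9063) = 1.32869.
Apparent dip = arctan|1.32869| = 53.03° (true dip is 56.7°, so apparent ≤ true as expected).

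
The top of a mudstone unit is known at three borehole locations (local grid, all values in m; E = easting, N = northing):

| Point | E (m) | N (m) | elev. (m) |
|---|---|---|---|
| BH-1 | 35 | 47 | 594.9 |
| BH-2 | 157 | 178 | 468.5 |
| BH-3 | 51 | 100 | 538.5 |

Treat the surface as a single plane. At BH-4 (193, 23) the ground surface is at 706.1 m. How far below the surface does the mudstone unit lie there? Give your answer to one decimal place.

59.6 m

Two edge vectors: BH-1→BH-2 = (122, 131, -126.4), BH-1→BH-3 = (16, 53, -56.4).
Normal n = (BH-1→BH-2) × (BH-1→BH-3) = (-689.2, 4858.4, 4370).
So ∂z/∂E = −n_x/n_z = 0.15771 and ∂z/∂N = −n_y/n_z = −1.11176.
Intercept c from BH-1: 594.9 − 5.52 + 52.25 = 641.63.
At (193, 23): z_contact = 30.44 − 25.57 + 641.63 = 646.50 m.
Depth below ground = 706.1 − 646.50 = 59.6 m.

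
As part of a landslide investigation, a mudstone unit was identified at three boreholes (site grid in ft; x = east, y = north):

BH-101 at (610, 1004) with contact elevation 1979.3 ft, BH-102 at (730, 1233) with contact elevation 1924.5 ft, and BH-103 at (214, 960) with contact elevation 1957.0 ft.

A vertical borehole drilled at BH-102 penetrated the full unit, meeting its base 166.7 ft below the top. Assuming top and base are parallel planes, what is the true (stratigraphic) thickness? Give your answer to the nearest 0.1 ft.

Two edge vectors: BH-101→BH-102 = (120, 229, -54.8), BH-101→BH-103 = (-396, -44, -22.3).
Normal n = (BH-101→BH-102) × (BH-101→BH-103) = (-7517.9, 24376.8, 85404).
So ∂z/∂x = −n_x/n_z = 0.08803 and ∂z/∂y = −n_y/n_z = −0.28543.
|∇z| = √(a²+b²) = 0.29869, so dip δ = arctan(0.29869) = 16.63°.
True thickness = vertical thickness × cos δ = 166.7 × cos 16.63° = 159.7 ft.

159.7 ft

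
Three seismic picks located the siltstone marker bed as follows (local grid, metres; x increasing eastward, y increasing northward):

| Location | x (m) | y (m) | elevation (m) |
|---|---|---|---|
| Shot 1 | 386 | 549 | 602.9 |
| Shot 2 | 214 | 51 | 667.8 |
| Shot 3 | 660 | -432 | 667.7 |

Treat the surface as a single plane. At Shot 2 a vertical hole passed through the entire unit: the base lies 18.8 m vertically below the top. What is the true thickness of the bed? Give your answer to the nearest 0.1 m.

18.6 m

Let the plane be z = a·x + b·y + c.
Shot 2−Shot 1: −172a − 498b = 64.9;  Shot 3−Shot 1: 274a − 981b = 64.8.
Solving gives a = −0.10288, b = −0.09479.
|∇z| = √(a²+b²) = 0.13989, so dip δ = arctan(0.13989) = 7.96°.
True thickness = vertical thickness × cos δ = 18.8 × cos 7.96° = 18.6 m.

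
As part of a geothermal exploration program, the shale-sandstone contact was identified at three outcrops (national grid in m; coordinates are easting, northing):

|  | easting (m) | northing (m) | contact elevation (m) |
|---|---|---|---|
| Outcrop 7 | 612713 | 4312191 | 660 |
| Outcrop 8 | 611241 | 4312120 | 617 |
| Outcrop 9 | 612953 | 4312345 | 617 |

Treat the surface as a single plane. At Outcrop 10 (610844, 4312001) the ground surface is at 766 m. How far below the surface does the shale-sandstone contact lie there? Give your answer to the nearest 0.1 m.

125.5 m

Let the plane be z = a·easting + b·northing + c.
Outcrop 8−Outcrop 7: −1472a − 71b = −43;  Outcrop 9−Outcrop 7: 240a + 154b = −43.
Solving gives a = 0.046148783, b = −0.351140960.
Then c = 660 − a·612713 − b·4312191 = 1486570.93.
At (610844, 4312001): z_contact = 28189.71 − 1514120.17 + 1486570.93 = 640.46 m.
Depth below ground = 766 − 640.46 = 125.5 m.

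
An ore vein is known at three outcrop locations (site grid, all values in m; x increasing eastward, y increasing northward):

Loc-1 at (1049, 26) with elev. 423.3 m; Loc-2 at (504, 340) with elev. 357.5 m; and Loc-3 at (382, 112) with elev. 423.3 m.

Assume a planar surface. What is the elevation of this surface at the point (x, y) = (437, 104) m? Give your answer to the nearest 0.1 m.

423.5 m

Let the plane be z = a·x + b·y + c.
Loc-2−Loc-1: −545a + 314b = −65.8;  Loc-3−Loc-1: −667a + 86b = 0.
Solving gives a = −0.034809, b = −0.269971.
Then c = 423.3 − a·1049 − b·26 = 466.83.
At (437, 104): z = −15.2 − 28.1 + 466.83 = 423.5 m.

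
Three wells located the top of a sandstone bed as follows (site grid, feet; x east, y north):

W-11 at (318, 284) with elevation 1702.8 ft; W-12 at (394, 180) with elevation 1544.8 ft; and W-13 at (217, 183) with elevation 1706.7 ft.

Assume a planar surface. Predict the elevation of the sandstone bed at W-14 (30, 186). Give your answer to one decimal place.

1877.6 ft

Two edge vectors: W-11→W-12 = (76, -104, -158), W-11→W-13 = (-101, -101, 3.9).
Normal n = (W-11→W-12) × (W-11→W-13) = (-16363.6, 15661.6, -18180).
So ∂z/∂x = −n_x/n_z = −0.90009 and ∂z/∂y = −n_y/n_z = 0.86147.
Intercept c from W-11: 1702.8 + 286.23 − 244.66 = 1744.37.
At (30, 186): z = −27.0 + 160.2 + 1744.37 = 1877.6 ft.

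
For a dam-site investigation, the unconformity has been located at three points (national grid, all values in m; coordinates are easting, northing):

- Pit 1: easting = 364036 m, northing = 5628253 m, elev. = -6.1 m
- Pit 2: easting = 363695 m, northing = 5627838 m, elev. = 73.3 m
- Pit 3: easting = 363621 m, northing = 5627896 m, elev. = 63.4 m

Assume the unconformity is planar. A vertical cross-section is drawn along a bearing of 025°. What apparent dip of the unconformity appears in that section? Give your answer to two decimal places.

9.66°

Two edge vectors: Pit 1→Pit 2 = (-341, -415, 79.4), Pit 1→Pit 3 = (-415, -357, 69.5).
Normal n = (Pit 1→Pit 2) × (Pit 1→Pit 3) = (-496.7, -9251.5, -50488).
So ∂z/∂easting = −n_x/n_z = −0.00984 and ∂z/∂northing = −n_y/n_z = −0.18324.
Unit vector along 025° is (sin 25°, cos 25°) = (0.4226, 0.9063).
Slope in that direction = a·(0.4226) + b·(0.9063) = −0.17023.
Apparent dip = arctan|0.17023| = 9.66° (true dip is 10.4°, so apparent ≤ true as expected).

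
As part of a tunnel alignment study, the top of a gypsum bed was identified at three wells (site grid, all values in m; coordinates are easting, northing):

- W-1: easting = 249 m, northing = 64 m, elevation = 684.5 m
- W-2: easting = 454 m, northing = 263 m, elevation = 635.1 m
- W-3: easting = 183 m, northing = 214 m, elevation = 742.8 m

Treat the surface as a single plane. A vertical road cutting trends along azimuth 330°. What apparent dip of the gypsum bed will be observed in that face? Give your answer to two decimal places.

21.21°

Two edge vectors: W-1→W-2 = (205, 199, -49.4), W-1→W-3 = (-66, 150, 58.3).
Normal n = (W-1→W-2) × (W-1→W-3) = (19011.7, -8691.1, 43884).
So ∂z/∂easting = −n_x/n_z = −0.43323 and ∂z/∂northing = −n_y/n_z = 0.19805.
Unit vector along 330° is (sin 330°, cos 330°) = (-0.5000, 0.8660).
Slope in that direction = a·(-0.5000) + b·(0.8660) = 0.38813.
Apparent dip = arctan|0.38813| = 21.21° (true dip is 25.5°, so apparent ≤ true as expected).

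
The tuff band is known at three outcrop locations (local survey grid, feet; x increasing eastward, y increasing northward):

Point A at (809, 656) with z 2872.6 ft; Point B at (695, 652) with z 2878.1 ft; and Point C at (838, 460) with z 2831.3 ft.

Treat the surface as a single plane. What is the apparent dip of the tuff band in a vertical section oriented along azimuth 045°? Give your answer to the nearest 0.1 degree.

Let the plane be z = a·x + b·y + c.
Point B−Point A: −114a − 4b = 5.5;  Point C−Point A: 29a − 196b = −41.3.
Solving gives a = −0.05535, b = 0.20252.
Unit vector along 045° is (sin 45°, cos 45°) = (0.7071, 0.7071).
Slope in that direction = a·(0.7071) + b·(0.7071) = 0.10407.
Apparent dip = arctan|0.10407| = 5.9° (true dip is 11.9°, so apparent ≤ true as expected).

5.9°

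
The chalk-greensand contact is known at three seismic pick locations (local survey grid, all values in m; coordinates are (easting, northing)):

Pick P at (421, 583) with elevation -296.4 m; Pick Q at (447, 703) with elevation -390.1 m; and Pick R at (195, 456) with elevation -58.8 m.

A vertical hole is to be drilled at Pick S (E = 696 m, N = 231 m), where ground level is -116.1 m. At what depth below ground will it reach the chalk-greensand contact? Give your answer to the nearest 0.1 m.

Let the plane be z = a·E + b·N + c.
Pick Q−Pick P: 26a + 120b = −93.7;  Pick R−Pick P: −226a − 127b = 237.6.
Solving gives a = −0.69746, b = −0.62972.
Then c = -296.4 − a·421 − b·583 = 364.36.
At (696, 231): z_contact = −485.43 − 145.46 + 364.36 = -266.54 m.
Depth below ground = -116.1 − (-266.54) = 150.4 m.

150.4 m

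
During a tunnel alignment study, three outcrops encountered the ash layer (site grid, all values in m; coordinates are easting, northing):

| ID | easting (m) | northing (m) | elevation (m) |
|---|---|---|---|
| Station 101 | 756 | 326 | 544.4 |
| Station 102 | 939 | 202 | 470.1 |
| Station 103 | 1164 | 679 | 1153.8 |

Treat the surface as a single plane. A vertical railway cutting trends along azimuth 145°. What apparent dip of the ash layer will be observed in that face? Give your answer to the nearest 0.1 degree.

Let the plane be z = a·easting + b·northing + c.
Station 102−Station 101: 183a − 124b = −74.3;  Station 103−Station 101: 408a + 353b = 609.4.
Solving gives a = 0.42831, b = 1.23130.
Unit vector along 145° is (sin 145°, cos 145°) = (0.5736, -0.8192).
Slope in that direction = a·(0.5736) + b·(-0.8192) = −0.76295.
Apparent dip = arctan|0.76295| = 37.3° (true dip is 52.5°, so apparent ≤ true as expected).

37.3°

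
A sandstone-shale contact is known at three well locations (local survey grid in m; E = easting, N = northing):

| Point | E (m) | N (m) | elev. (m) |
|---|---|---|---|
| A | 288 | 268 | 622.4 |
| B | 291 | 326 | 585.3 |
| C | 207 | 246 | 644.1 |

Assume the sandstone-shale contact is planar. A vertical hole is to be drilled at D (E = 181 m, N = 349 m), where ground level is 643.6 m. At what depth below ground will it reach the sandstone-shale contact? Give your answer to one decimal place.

62.4 m

Two edge vectors: A→B = (3, 58, -37.1), A→C = (-81, -22, 21.7).
Normal n = (A→B) × (A→C) = (442.4, 2940, 4632).
So ∂z/∂E = −n_x/n_z = −0.09551 and ∂z/∂N = −n_y/n_z = −0.63472.
Intercept c from A: 622.4 + 27.51 + 170.10 = 820.01.
At (181, 349): z_contact = −17.29 − 221.52 + 820.01 = 581.21 m.
Depth below ground = 643.6 − 581.21 = 62.4 m.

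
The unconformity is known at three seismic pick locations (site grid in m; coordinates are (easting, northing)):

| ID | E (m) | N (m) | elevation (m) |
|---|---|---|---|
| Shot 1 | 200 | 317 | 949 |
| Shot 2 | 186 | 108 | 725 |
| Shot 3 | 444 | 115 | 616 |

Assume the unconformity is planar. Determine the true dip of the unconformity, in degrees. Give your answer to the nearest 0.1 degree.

50.0°

Two edge vectors: Shot 1→Shot 2 = (-14, -209, -224), Shot 1→Shot 3 = (244, -202, -333).
Normal n = (Shot 1→Shot 2) × (Shot 1→Shot 3) = (24349, -59318, 53824).
So ∂z/∂E = −n_x/n_z = −0.45238 and ∂z/∂N = −n_y/n_z = 1.10207.
Gradient magnitude |∇z| = √(a² + b²) = √(0.20465 + 1.21457) = 1.19131.
True dip = arctan(1.19131) = 50.0°, dipping toward SSE (azimuth ≈ 158°).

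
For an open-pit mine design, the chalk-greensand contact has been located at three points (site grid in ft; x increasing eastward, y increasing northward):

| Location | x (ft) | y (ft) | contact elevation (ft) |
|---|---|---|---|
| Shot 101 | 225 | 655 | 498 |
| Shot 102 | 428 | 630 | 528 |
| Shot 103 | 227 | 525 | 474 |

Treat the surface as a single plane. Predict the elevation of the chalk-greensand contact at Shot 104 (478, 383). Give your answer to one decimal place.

490.3 ft

Two edge vectors: Shot 101→Shot 102 = (203, -25, 30), Shot 101→Shot 103 = (2, -130, -24).
Normal n = (Shot 101→Shot 102) × (Shot 101→Shot 103) = (4500, 4932, -26340).
So ∂z/∂x = −n_x/n_z = 0.17084 and ∂z/∂y = −n_y/n_z = 0.18724.
Intercept c from Shot 101: 498 − 38.44 − 122.64 = 336.92.
At (478, 383): z = 81.7 + 71.7 + 336.92 = 490.3 ft.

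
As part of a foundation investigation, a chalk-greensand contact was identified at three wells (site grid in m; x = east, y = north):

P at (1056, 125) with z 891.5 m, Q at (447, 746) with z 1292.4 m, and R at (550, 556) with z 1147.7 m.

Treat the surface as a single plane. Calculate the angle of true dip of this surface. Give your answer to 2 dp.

Let the plane be z = a·x + b·y + c.
Q−P: −609a + 621b = 400.9;  R−P: −506a + 431b = 256.2.
Solving gives a = 0.26451, b = 0.90497.
Gradient magnitude |∇z| = √(a² + b²) = √(0.06997 + 0.81897) = 0.94284.
True dip = arctan(0.94284) = 43.31°, dipping toward SSW (azimuth ≈ 196°).

43.31°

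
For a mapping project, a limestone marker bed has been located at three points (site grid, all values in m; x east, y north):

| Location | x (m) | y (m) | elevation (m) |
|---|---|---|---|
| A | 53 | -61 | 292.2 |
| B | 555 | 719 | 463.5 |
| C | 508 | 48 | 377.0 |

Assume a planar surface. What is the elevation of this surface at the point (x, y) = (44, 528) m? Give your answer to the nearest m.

360 m

Two edge vectors: A→B = (502, 780, 171.3), A→C = (455, 109, 84.8).
Normal n = (A→B) × (A→C) = (47472.3, 35371.9, -300182).
So ∂z/∂x = −n_x/n_z = 0.15815 and ∂z/∂y = −n_y/n_z = 0.11783.
Intercept c from A: 292.2 − 8.38 + 7.19 = 291.01.
At (44, 528): z = 7.0 + 62.2 + 291.01 = 360.2 m.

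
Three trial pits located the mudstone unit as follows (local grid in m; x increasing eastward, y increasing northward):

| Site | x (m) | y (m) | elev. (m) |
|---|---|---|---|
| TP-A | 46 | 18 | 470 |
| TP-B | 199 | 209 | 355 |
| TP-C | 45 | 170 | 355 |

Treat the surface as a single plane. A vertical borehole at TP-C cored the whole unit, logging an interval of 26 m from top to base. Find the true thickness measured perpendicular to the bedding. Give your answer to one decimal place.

Two edge vectors: TP-A→TP-B = (153, 191, -115), TP-A→TP-C = (-1, 152, -115).
Normal n = (TP-A→TP-B) × (TP-A→TP-C) = (-4485, 17710, 23447).
So ∂z/∂x = −n_x/n_z = 0.19128 and ∂z/∂y = −n_y/n_z = −0.75532.
|∇z| = √(a²+b²) = 0.77916, so dip δ = arctan(0.77916) = 37.92°.
True thickness = vertical thickness × cos δ = 26 × cos 37.92° = 20.5 m.

20.5 m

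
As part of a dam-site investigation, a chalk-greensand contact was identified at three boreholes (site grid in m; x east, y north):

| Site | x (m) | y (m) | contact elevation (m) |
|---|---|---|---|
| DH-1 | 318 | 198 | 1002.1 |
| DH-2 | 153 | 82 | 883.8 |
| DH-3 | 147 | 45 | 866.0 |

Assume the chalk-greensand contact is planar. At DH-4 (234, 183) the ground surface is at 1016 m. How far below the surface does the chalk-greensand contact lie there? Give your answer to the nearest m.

Let the plane be z = a·x + b·y + c.
DH-2−DH-1: −165a − 116b = −118.3;  DH-3−DH-1: −171a − 153b = −136.1.
Solving gives a = 0.42749, b = 0.41176.
Then c = 1002.1 − a·318 − b·198 = 784.63.
At (234, 183): z_contact = 100.0 + 75.4 + 784.63 = 960.0 m.
Depth below ground = 1016 − 960.0 = 56 m.

56 m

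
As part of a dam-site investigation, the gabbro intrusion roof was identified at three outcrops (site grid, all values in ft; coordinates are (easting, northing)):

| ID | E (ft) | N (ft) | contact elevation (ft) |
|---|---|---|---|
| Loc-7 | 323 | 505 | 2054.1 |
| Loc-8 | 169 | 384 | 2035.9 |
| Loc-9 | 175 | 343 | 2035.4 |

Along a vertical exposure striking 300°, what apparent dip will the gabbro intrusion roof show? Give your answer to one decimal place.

4.1°

Let the plane be z = a·E + b·N + c.
Loc-8−Loc-7: −154a − 121b = −18.2;  Loc-9−Loc-7: −148a − 162b = −18.7.
Solving gives a = 0.09740, b = 0.02645.
Unit vector along 300° is (sin 300°, cos 300°) = (-0.8660, 0.5000).
Slope in that direction = a·(-0.8660) + b·(0.5000) = −0.07113.
Apparent dip = arctan|0.07113| = 4.1° (true dip is 5.8°, so apparent ≤ true as expected).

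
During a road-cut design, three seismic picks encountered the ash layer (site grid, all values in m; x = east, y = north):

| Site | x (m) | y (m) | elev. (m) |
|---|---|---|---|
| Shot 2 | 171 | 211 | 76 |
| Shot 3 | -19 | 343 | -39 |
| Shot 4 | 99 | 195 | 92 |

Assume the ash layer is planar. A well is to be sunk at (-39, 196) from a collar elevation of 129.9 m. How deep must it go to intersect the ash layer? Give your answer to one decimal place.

35.8 m

Let the plane be z = a·x + b·y + c.
Shot 3−Shot 2: −190a + 132b = −115;  Shot 4−Shot 2: −72a − 16b = 16.
Solving gives a = −0.02168, b = −0.90242.
Then c = 76 − a·171 − b·211 = 270.12.
At (-39, 196): z_contact = 0.85 − 176.88 + 270.12 = 94.09 m.
Depth below ground = 129.9 − 94.09 = 35.8 m.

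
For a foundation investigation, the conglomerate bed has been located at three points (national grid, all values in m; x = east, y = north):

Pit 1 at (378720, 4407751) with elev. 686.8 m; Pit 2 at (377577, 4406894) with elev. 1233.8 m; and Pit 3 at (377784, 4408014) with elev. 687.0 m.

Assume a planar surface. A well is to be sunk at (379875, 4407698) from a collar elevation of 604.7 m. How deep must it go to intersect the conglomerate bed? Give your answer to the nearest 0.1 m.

44.2 m

Two edge vectors: Pit 1→Pit 2 = (-1143, -857, 547), Pit 1→Pit 3 = (-936, 263, 0.2).
Normal n = (Pit 1→Pit 2) × (Pit 1→Pit 3) = (-144032.4, -511763.4, -1102761).
So ∂z/∂x = −n_x/n_z = −0.130610713 and ∂z/∂y = −n_y/n_z = −0.464074627.
Intercept c from Pit 1: 686.8 + 49464.89 + 2045525.40 = 2095677.09.
At (379875, 4407698): z_contact = −49615.74 − 2045500.81 + 2095677.09 = 560.54 m.
Depth below ground = 604.7 − 560.54 = 44.2 m.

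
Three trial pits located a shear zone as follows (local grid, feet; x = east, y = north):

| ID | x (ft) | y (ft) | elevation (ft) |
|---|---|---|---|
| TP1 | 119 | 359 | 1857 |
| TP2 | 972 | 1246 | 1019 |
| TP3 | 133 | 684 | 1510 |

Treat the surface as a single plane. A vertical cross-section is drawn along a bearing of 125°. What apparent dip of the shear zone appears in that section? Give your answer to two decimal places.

Two edge vectors: TP1→TP2 = (853, 887, -838), TP1→TP3 = (14, 325, -347).
Normal n = (TP1→TP2) × (TP1→TP3) = (-35439, 284259, 264807).
So ∂z/∂x = −n_x/n_z = 0.13383 and ∂z/∂y = −n_y/n_z = −1.07346.
Unit vector along 125° is (sin 125°, cos 125°) = (0.8192, -0.5736).
Slope in that direction = a·(0.8192) + b·(-0.5736) = 0.72534.
Apparent dip = arctan|0.72534| = 35.95° (true dip is 47.2°, so apparent ≤ true as expected).

35.95°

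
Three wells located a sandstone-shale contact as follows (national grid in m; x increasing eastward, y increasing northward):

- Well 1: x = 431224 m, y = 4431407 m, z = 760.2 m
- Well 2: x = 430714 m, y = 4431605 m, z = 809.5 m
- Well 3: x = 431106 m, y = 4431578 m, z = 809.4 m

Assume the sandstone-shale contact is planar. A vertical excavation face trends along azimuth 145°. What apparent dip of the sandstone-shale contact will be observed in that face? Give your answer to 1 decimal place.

Let the plane be z = a·x + b·y + c.
Well 2−Well 1: −510a + 198b = 49.3;  Well 3−Well 1: −118a + 171b = 49.2.
Solving gives a = 0.02054, b = 0.30189.
Unit vector along 145° is (sin 145°, cos 145°) = (0.5736, -0.8192).
Slope in that direction = a·(0.5736) + b·(-0.8192) = −0.23552.
Apparent dip = arctan|0.23552| = 13.3° (true dip is 16.8°, so apparent ≤ true as expected).

13.3°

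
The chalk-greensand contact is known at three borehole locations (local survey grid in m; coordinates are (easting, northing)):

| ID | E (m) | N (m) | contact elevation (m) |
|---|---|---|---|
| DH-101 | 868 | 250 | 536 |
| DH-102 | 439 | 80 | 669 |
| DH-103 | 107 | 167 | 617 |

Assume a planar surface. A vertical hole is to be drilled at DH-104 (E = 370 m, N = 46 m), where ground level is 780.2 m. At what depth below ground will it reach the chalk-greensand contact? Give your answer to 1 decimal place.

85.1 m

Two edge vectors: DH-101→DH-102 = (-429, -170, 133), DH-101→DH-103 = (-761, -83, 81).
Normal n = (DH-101→DH-102) × (DH-101→DH-103) = (-2731, -66464, -93763).
So ∂z/∂E = −n_x/n_z = −0.02913 and ∂z/∂N = −n_y/n_z = −0.70885.
Intercept c from DH-101: 536 + 25.28 + 177.21 = 738.49.
At (370, 46): z_contact = −10.78 − 32.61 + 738.49 = 695.11 m.
Depth below ground = 780.2 − 695.11 = 85.1 m.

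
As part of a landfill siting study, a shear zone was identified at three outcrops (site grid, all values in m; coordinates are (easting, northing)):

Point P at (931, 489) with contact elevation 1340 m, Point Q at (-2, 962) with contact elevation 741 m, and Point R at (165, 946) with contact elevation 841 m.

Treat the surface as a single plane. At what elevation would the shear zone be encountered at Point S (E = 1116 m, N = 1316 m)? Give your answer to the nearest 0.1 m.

1362.0 m

Let the plane be z = a·E + b·N + c.
Point Q−Point P: −933a + 473b = −599;  Point R−Point P: −766a + 457b = −499.
Solving gives a = 0.588733, b = −0.105100.
Then c = 1340 − a·931 − b·489 = 843.28.
At (1116, 1316): z = 657.0 − 138.3 + 843.28 = 1362.0 m.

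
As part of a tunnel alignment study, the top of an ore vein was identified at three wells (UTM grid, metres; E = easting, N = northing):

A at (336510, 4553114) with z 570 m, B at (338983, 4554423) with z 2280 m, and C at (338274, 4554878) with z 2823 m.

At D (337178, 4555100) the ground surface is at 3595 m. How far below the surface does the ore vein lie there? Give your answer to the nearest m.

Let the plane be z = a·E + b·N + c.
B−A: 2473a + 1309b = 1710;  C−A: 1764a + 1764b = 2253.
Solving gives a = 0.03275855, b = 1.24445233.
Then c = 570 − a·336510 − b·4553114 = −5676586.92.
At (337178, 4555100): z_contact = 11045.5 + 5668604.8 − 5676586.92 = 3063.4 m.
Depth below ground = 3595 − 3063.4 = 532 m.

532 m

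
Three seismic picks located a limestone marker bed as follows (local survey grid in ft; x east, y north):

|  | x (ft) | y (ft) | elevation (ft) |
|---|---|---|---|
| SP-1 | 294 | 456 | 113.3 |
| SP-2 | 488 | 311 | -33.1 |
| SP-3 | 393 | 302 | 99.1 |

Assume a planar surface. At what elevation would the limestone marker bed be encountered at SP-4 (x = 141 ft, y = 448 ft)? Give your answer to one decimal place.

Two edge vectors: SP-1→SP-2 = (194, -145, -146.4), SP-1→SP-3 = (99, -154, -14.2).
Normal n = (SP-1→SP-2) × (SP-1→SP-3) = (-20486.6, -11738.8, -15521).
So ∂z/∂x = −n_x/n_z = −1.31993 and ∂z/∂y = −n_y/n_z = −0.75632.
Intercept c from SP-1: 113.3 + 388.06 + 344.88 = 846.24.
At (141, 448): z = −186.1 − 338.8 + 846.24 = 321.3 ft.

321.3 ft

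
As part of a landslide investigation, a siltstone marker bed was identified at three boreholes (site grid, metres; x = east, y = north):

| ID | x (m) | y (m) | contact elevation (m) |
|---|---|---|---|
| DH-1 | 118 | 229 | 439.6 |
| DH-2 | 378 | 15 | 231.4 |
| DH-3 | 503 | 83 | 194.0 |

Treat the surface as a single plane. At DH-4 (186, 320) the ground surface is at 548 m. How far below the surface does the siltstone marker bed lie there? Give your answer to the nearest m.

Two edge vectors: DH-1→DH-2 = (260, -214, -208.2), DH-1→DH-3 = (385, -146, -245.6).
Normal n = (DH-1→DH-2) × (DH-1→DH-3) = (22161.2, -16301, 44430).
So ∂z/∂x = −n_x/n_z = −0.49879 and ∂z/∂y = −n_y/n_z = 0.36689.
Intercept c from DH-1: 439.6 + 58.86 − 84.02 = 414.44.
At (186, 320): z_contact = −92.8 + 117.4 + 414.44 = 439.1 m.
Depth below ground = 548 − 439.1 = 109 m.

109 m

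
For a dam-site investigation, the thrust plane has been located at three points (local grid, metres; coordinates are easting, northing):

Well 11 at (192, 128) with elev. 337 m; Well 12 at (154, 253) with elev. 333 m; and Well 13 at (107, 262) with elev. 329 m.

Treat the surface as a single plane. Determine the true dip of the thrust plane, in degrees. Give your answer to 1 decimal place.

4.8°

Let the plane be z = a·easting + b·northing + c.
Well 12−Well 11: −38a + 125b = −4;  Well 13−Well 11: −85a + 134b = −8.
Solving gives a = 0.08386, b = −0.00651.
Gradient magnitude |∇z| = √(a² + b²) = √(0.00703 + 0.00004) = 0.08411.
True dip = arctan(0.08411) = 4.8°, dipping toward W (azimuth ≈ 274°).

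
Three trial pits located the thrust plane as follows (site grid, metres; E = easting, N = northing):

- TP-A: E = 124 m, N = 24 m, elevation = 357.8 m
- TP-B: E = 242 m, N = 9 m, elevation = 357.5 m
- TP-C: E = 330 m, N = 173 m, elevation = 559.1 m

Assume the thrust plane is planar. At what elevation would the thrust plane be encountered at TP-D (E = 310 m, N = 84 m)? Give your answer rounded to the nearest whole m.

454 m

Let the plane be z = a·E + b·N + c.
TP-B−TP-A: 118a − 15b = −0.3;  TP-C−TP-A: 206a + 149b = 201.3.
Solving gives a = 0.14390, b = 1.15205.
Then c = 357.8 − a·124 − b·24 = 312.31.
At (310, 84): z = 44.6 + 96.8 + 312.31 = 453.7 m.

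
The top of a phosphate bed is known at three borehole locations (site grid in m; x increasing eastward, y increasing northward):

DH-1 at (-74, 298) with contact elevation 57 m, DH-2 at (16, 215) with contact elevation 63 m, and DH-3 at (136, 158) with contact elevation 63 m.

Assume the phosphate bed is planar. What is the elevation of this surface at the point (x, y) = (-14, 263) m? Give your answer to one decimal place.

Two edge vectors: DH-1→DH-2 = (90, -83, 6), DH-1→DH-3 = (210, -140, 6).
Normal n = (DH-1→DH-2) × (DH-1→DH-3) = (342, 720, 4830).
So ∂z/∂x = −n_x/n_z = −0.07081 and ∂z/∂y = −n_y/n_z = −0.14907.
Intercept c from DH-1: 57 − 5.24 + 44.42 = 96.18.
At (-14, 263): z = 1.0 − 39.2 + 96.18 = 58.0 m.

58.0 m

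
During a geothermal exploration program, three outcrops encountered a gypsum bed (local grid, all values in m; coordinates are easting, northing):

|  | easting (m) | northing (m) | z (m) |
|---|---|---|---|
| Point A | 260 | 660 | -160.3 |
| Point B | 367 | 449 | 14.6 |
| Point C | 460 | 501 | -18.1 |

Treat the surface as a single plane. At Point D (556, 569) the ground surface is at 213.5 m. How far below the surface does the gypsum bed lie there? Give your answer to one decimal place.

276.6 m

Let the plane be z = a·easting + b·northing + c.
Point B−Point A: 107a − 211b = 174.9;  Point C−Point A: 200a − 159b = 142.2.
Solving gives a = 0.08715, b = −0.78471.
Then c = -160.3 − a·260 − b·660 = 334.95.
At (556, 569): z_contact = 48.46 − 446.50 + 334.95 = -63.09 m.
Depth below ground = 213.5 − (-63.09) = 276.6 m.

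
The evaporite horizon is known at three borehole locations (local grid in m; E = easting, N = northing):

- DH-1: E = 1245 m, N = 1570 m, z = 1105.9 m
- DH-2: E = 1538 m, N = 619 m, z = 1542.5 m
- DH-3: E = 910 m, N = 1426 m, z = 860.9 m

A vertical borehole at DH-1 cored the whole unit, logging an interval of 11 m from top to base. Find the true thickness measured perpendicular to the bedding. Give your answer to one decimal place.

Two edge vectors: DH-1→DH-2 = (293, -951, 436.6), DH-1→DH-3 = (-335, -144, -245).
Normal n = (DH-1→DH-2) × (DH-1→DH-3) = (295865.4, -74476, -360777).
So ∂z/∂E = −n_x/n_z = 0.82008 and ∂z/∂N = −n_y/n_z = −0.20643.
|∇z| = √(a²+b²) = 0.84566, so dip δ = arctan(0.84566) = 40.22°.
True thickness = vertical thickness × cos δ = 11 × cos 40.22° = 8.4 m.

8.4 m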